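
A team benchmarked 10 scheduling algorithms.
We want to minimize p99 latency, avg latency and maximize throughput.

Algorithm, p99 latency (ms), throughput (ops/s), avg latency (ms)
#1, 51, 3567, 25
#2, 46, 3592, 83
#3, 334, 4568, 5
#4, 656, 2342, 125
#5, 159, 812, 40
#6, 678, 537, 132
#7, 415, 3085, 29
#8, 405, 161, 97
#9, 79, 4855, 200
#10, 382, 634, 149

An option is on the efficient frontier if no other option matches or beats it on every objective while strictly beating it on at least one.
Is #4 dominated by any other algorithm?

Yes

#1 vs #4: p99 latency 51≤656, throughput 3567≥2342, avg latency 25≤125 — #1 is at least as good on every objective and strictly better on at least one, so #1 dominates #4.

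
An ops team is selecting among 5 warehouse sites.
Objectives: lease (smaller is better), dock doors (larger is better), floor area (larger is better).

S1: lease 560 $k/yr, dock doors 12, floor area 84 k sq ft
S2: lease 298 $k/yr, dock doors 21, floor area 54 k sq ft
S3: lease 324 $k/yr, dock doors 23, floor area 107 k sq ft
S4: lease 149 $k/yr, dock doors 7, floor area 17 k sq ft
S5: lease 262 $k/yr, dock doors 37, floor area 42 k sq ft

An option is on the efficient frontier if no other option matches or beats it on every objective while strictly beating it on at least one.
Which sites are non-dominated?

S2, S3, S4, S5

S1: dominated by S3 (lease 324≤560, dock doors 23≥12, floor area 107≥84).
S2: not dominated.
S3: not dominated (best floor area).
S4: not dominated (best lease).
S5: not dominated (best dock doors).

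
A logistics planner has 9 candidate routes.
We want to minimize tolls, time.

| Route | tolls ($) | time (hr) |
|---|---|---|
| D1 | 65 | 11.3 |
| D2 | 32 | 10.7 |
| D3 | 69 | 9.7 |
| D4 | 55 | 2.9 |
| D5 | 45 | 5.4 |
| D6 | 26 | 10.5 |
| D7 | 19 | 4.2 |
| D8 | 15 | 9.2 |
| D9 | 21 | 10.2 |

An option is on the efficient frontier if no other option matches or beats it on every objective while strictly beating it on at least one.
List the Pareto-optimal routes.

D1: dominated by D2 (tolls 32≤65, time 10.7≤11.3).
D2: dominated by D6 (tolls 26≤32, time 10.5≤10.7).
D3: dominated by D4 (tolls 55≤69, time 2.9≤9.7).
D4: not dominated (best time).
D5: dominated by D7 (tolls 19≤45, time 4.2≤5.4).
D6: dominated by D7 (tolls 19≤26, time 4.2≤10.5).
D7: not dominated.
D8: not dominated (best tolls).
D9: dominated by D7 (tolls 19≤21, time 4.2≤10.2).

D4, D7, D8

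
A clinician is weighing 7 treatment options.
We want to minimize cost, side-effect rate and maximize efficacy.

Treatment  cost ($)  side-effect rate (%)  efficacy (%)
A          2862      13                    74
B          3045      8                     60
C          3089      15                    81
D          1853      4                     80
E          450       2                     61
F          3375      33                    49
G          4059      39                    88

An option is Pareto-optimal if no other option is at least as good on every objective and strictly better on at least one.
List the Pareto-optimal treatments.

C, D, E, G

A: dominated by D (cost 1853≤2862, side-effect rate 4≤13, efficacy 80≥74).
B: dominated by D (cost 1853≤3045, side-effect rate 4≤8, efficacy 80≥60).
C: not dominated.
D: not dominated.
E: not dominated (best cost).
F: dominated by A (cost 2862≤3375, side-effect rate 13≤33, efficacy 74≥49).
G: not dominated (best efficacy).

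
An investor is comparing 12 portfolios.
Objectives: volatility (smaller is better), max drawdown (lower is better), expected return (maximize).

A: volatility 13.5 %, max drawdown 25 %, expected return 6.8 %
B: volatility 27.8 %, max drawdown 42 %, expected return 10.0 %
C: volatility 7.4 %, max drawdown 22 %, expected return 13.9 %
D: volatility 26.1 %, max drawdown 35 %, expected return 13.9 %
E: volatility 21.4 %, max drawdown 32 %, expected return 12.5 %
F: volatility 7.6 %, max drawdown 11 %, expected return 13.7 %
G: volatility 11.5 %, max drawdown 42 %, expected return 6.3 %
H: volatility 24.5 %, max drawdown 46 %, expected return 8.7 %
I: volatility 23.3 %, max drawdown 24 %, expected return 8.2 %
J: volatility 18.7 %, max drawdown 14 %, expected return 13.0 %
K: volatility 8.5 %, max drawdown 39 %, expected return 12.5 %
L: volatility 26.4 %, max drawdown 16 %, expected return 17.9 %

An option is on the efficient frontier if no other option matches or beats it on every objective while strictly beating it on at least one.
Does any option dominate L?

A: worse on max drawdown (25 vs 16).
B: worse on volatility (27.8 vs 26.4).
C: worse on max drawdown (22 vs 16).
D: worse on max drawdown (35 vs 16).
E: worse on max drawdown (32 vs 16).
F: worse on expected return (13.7 vs 17.9).
G: worse on max drawdown (42 vs 16).
H: worse on max drawdown (46 vs 16).
I: worse on max drawdown (24 vs 16).
J: worse on expected return (13.0 vs 17.9).
K: worse on max drawdown (39 vs 16).
No option is at least as good as L on every objective and strictly better on one.

No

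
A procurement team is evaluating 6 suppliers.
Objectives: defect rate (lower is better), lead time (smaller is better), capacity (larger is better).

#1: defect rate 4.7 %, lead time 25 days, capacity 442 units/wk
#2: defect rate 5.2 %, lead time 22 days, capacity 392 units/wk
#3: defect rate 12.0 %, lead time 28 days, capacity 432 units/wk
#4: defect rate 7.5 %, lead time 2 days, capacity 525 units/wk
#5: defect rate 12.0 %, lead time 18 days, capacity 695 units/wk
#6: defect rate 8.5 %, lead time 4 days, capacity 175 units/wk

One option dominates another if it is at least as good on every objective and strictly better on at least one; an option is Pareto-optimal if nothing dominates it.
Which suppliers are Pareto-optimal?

#1: not dominated (best defect rate).
#2: not dominated.
#3: dominated by #1 (defect rate 4.7≤12.0, lead time 25≤28, capacity 442≥432).
#4: not dominated (best lead time).
#5: not dominated (best capacity).
#6: dominated by #4 (defect rate 7.5≤8.5, lead time 2≤4, capacity 525≥175).

#1, #2, #4, #5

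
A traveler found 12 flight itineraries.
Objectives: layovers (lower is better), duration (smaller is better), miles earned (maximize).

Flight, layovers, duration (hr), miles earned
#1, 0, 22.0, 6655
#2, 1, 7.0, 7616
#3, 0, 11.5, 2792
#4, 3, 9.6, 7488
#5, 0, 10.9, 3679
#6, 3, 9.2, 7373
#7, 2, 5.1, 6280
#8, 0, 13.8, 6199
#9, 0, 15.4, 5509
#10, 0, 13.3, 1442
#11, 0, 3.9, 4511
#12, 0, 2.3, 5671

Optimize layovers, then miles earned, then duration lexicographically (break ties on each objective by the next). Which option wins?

First minimize layovers: best is 0, kept {#1, #3, #5, #8, #9, #10, #11, #12}.
Then maximize miles earned: best is 6655, kept {#1}.

#1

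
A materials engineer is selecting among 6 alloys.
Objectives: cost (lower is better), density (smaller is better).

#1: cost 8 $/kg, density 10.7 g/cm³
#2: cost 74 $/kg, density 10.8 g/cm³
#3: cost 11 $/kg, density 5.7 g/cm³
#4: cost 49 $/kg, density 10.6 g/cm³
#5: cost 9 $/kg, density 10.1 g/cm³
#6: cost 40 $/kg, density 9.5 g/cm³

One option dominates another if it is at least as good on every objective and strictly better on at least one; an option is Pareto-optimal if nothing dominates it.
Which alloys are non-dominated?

#1, #3, #5

#1: not dominated (best cost).
#2: dominated by #1 (cost 8≤74, density 10.7≤10.8).
#3: not dominated (best density).
#4: dominated by #3 (cost 11≤49, density 5.7≤10.6).
#5: not dominated.
#6: dominated by #3 (cost 11≤40, density 5.7≤9.5).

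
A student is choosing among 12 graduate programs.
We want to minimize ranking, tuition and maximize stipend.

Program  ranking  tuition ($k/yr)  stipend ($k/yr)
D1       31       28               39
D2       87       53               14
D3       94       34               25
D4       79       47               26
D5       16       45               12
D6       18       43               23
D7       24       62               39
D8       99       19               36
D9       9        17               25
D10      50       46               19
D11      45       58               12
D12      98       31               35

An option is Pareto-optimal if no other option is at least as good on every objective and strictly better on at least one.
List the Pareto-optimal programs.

D1: not dominated.
D2: dominated by D1 (ranking 31≤87, tuition 28≤53, stipend 39≥14).
D3: dominated by D1 (ranking 31≤94, tuition 28≤34, stipend 39≥25).
D4: dominated by D1 (ranking 31≤79, tuition 28≤47, stipend 39≥26).
D5: dominated by D9 (ranking 9≤16, tuition 17≤45, stipend 25≥12).
D6: dominated by D9 (ranking 9≤18, tuition 17≤43, stipend 25≥23).
D7: not dominated.
D8: not dominated.
D9: not dominated (best ranking).
D10: dominated by D1 (ranking 31≤50, tuition 28≤46, stipend 39≥19).
D11: dominated by D1 (ranking 31≤45, tuition 28≤58, stipend 39≥12).
D12: dominated by D1 (ranking 31≤98, tuition 28≤31, stipend 39≥35).

D1, D7, D8, D9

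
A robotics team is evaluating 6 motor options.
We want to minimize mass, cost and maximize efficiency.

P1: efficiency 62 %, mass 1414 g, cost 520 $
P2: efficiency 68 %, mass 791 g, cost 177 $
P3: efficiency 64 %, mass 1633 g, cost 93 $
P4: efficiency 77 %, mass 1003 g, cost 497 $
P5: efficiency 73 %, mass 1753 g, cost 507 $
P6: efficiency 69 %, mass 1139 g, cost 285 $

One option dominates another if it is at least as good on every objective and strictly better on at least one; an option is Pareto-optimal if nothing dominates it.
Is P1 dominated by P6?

P6 vs P1: efficiency 69≥62, mass 1139≤1414, cost 285≤520 — P6 is at least as good on every objective with at least one strict improvement.

Yes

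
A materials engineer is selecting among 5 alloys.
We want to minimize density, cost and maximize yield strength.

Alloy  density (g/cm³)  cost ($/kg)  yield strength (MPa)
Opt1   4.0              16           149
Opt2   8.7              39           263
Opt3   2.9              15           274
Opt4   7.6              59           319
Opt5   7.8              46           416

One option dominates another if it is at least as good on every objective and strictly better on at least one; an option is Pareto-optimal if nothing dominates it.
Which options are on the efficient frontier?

Opt1: dominated by Opt3 (density 2.9≤4.0, cost 15≤16, yield strength 274≥149).
Opt2: dominated by Opt3 (density 2.9≤8.7, cost 15≤39, yield strength 274≥263).
Opt3: not dominated (best density).
Opt4: not dominated.
Opt5: not dominated (best yield strength).

Opt3, Opt4, Opt5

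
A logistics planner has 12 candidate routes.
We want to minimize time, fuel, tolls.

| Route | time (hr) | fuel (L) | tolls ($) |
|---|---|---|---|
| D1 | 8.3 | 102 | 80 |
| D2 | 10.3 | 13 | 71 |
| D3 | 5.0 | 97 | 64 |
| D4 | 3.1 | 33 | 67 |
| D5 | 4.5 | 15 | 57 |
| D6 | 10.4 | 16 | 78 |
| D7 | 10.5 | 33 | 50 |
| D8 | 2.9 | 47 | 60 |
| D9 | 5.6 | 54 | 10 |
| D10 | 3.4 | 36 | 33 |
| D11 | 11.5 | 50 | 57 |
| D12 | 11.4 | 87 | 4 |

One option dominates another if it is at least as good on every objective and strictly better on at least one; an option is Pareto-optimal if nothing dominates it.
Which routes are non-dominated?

D1: dominated by D3 (time 5.0≤8.3, fuel 97≤102, tolls 64≤80).
D2: not dominated (best fuel).
D3: dominated by D5 (time 4.5≤5.0, fuel 15≤97, tolls 57≤64).
D4: not dominated.
D5: not dominated.
D6: dominated by D2 (time 10.3≤10.4, fuel 13≤16, tolls 71≤78).
D7: not dominated.
D8: not dominated (best time).
D9: not dominated.
D10: not dominated.
D11: dominated by D5 (time 4.5≤11.5, fuel 15≤50, tolls 57≤57).
D12: not dominated (best tolls).

D2, D4, D5, D7, D8, D9, D10, D12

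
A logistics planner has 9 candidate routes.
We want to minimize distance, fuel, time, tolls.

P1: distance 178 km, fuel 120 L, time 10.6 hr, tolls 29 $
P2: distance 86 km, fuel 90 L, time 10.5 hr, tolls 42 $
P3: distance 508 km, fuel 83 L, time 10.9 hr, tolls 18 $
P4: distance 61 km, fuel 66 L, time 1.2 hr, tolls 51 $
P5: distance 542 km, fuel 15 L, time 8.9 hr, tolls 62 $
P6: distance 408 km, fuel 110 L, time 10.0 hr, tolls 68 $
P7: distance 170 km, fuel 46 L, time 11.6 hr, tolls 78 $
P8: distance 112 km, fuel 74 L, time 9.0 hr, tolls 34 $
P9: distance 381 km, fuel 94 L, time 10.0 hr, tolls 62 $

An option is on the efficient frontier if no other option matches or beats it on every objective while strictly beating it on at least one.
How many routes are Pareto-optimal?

7

P1: not dominated.
P2: not dominated.
P3: not dominated (best tolls).
P4: not dominated (best distance).
P5: not dominated (best fuel).
P6: dominated by P4 (distance 61≤408, fuel 66≤110, time 1.2≤10.0, tolls 51≤68).
P7: not dominated.
P8: not dominated.
P9: dominated by P4 (distance 61≤381, fuel 66≤94, time 1.2≤10.0, tolls 51≤62).
Pareto-optimal: P1, P2, P3, P4, P5, P7, P8 → 7.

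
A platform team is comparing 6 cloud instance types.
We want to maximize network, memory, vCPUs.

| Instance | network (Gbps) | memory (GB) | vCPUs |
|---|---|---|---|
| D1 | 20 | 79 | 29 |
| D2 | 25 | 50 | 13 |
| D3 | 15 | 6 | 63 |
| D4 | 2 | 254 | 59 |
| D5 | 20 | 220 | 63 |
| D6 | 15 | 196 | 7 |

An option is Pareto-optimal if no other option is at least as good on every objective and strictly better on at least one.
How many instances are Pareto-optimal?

3

D1: dominated by D5 (network 20≥20, memory 220≥79, vCPUs 63≥29).
D2: not dominated (best network).
D3: dominated by D5 (network 20≥15, memory 220≥6, vCPUs 63≥63).
D4: not dominated (best memory).
D5: not dominated.
D6: dominated by D5 (network 20≥15, memory 220≥196, vCPUs 63≥7).
Pareto-optimal: D2, D4, D5 → 3.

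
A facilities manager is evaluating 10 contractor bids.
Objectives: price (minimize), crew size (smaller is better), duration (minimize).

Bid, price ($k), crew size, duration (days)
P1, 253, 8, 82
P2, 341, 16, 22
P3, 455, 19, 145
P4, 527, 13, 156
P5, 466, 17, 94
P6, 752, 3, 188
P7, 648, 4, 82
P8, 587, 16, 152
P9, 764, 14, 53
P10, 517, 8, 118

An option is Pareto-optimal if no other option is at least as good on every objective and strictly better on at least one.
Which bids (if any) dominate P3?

P1: price 253≤455, crew size 8≤19, duration 82≤145 — dominates P3.
P2: price 341≤455, crew size 16≤19, duration 22≤145 — dominates P3.
Others (P4, P5, P6, P7, P8, P9, P10) are each worse than P3 on at least one objective.

P1, P2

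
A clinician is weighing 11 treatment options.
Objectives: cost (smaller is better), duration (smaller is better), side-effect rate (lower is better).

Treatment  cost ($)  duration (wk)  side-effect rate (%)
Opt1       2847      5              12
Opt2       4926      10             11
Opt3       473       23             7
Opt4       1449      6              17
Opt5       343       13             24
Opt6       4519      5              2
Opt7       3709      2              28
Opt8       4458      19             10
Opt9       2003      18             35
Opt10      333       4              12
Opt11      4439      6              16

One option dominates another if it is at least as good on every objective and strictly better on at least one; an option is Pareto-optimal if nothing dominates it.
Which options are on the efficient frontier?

Opt1: dominated by Opt10 (cost 333≤2847, duration 4≤5, side-effect rate 12≤12).
Opt2: dominated by Opt6 (cost 4519≤4926, duration 5≤10, side-effect rate 2≤11).
Opt3: not dominated.
Opt4: dominated by Opt10 (cost 333≤1449, duration 4≤6, side-effect rate 12≤17).
Opt5: dominated by Opt10 (cost 333≤343, duration 4≤13, side-effect rate 12≤24).
Opt6: not dominated (best side-effect rate).
Opt7: not dominated (best duration).
Opt8: not dominated.
Opt9: dominated by Opt4 (cost 1449≤2003, duration 6≤18, side-effect rate 17≤35).
Opt10: not dominated (best cost).
Opt11: dominated by Opt1 (cost 2847≤4439, duration 5≤6, side-effect rate 12≤16).

Opt3, Opt6, Opt7, Opt8, Opt10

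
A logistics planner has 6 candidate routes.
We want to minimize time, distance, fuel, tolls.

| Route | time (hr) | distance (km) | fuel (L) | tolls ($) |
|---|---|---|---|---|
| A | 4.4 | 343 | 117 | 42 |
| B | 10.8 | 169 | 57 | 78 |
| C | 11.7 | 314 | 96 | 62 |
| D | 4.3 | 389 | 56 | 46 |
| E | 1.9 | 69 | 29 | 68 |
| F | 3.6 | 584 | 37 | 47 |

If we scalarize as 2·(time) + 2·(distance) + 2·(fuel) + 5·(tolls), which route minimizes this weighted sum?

A: 2·4.4 + 2·343 + 2·117 + 5·42 = 1138.8
B: 2·10.8 + 2·169 + 2·57 + 5·78 = 863.6
C: 2·11.7 + 2·314 + 2·96 + 5·62 = 1153.4
D: 2·4.3 + 2·389 + 2·56 + 5·46 = 1128.6
E: 2·1.9 + 2·69 + 2·29 + 5·68 = 539.8
F: 2·3.6 + 2·584 + 2·37 + 5·47 = 1484.2
Lowest: E at 539.8.

E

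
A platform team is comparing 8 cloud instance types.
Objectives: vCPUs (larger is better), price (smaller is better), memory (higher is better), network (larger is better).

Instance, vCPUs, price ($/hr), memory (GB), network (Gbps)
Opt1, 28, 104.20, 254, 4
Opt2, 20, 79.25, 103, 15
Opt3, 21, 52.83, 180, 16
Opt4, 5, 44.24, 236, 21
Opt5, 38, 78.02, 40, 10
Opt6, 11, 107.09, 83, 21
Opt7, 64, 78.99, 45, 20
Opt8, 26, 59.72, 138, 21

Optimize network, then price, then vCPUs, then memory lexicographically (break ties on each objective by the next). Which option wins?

First maximize network: best is 21, kept {Opt4, Opt6, Opt8}.
Then minimize price: best is 44.24, kept {Opt4}.

Opt4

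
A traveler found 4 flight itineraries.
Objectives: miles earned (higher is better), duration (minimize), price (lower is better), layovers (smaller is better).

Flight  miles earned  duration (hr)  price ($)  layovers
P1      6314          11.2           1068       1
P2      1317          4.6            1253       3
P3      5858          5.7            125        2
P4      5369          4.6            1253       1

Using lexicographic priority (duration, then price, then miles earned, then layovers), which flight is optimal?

First minimize duration: best is 4.6, kept {P2, P4}.
Then minimize price: best is 1253, kept {P2, P4}.
Then maximize miles earned: best is 5369, kept {P4}.

P4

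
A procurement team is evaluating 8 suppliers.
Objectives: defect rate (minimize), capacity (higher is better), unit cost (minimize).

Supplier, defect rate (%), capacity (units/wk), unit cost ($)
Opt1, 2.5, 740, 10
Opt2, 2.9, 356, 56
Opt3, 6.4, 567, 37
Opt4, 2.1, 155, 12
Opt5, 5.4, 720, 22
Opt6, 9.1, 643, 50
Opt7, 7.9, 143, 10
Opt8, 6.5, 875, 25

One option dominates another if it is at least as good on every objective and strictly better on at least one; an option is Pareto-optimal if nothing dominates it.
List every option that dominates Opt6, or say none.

Opt1, Opt5, Opt8

Opt1: defect rate 2.5≤9.1, capacity 740≥643, unit cost 10≤50 — dominates Opt6.
Opt5: defect rate 5.4≤9.1, capacity 720≥643, unit cost 22≤50 — dominates Opt6.
Opt8: defect rate 6.5≤9.1, capacity 875≥643, unit cost 25≤50 — dominates Opt6.
Others (Opt2, Opt3, Opt4, Opt7) are each worse than Opt6 on at least one objective.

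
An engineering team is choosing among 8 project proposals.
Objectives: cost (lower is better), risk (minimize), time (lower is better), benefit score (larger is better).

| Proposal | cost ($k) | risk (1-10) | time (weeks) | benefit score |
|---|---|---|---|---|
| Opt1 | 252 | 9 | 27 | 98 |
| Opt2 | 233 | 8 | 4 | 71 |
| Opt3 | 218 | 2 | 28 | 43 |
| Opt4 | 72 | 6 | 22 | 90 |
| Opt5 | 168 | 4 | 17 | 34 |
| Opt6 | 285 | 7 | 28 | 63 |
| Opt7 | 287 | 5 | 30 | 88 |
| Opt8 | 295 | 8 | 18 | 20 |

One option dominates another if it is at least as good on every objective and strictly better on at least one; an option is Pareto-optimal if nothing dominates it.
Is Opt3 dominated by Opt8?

No

Opt8 vs Opt3: Opt8 is worse on cost (295 vs 218), so it does not dominate Opt3.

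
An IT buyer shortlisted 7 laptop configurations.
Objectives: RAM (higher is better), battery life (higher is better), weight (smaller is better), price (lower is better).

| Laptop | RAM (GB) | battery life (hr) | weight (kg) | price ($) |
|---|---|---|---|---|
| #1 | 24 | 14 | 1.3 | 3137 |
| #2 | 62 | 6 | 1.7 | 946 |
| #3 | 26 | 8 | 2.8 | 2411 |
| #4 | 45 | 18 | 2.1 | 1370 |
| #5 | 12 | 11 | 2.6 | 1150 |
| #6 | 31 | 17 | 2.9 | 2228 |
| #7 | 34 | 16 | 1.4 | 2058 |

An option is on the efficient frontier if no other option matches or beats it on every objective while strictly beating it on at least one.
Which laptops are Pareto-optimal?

#1: not dominated (best weight).
#2: not dominated (best RAM).
#3: dominated by #4 (RAM 45≥26, battery life 18≥8, weight 2.1≤2.8, price 1370≤2411).
#4: not dominated (best battery life).
#5: not dominated.
#6: dominated by #4 (RAM 45≥31, battery life 18≥17, weight 2.1≤2.9, price 1370≤2228).
#7: not dominated.

#1, #2, #4, #5, #7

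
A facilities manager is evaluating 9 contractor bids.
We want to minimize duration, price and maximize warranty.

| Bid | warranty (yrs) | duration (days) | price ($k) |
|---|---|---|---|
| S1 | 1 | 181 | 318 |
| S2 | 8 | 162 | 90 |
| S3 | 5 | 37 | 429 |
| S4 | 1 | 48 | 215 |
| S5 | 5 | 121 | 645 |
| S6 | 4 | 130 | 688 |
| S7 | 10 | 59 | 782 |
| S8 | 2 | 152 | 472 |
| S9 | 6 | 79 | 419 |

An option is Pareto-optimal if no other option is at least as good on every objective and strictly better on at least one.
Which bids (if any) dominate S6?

S3: warranty 5≥4, duration 37≤130, price 429≤688 — dominates S6.
S5: warranty 5≥4, duration 121≤130, price 645≤688 — dominates S6.
S9: warranty 6≥4, duration 79≤130, price 419≤688 — dominates S6.
Others (S1, S2, S4, S7, S8) are each worse than S6 on at least one objective.

S3, S5, S9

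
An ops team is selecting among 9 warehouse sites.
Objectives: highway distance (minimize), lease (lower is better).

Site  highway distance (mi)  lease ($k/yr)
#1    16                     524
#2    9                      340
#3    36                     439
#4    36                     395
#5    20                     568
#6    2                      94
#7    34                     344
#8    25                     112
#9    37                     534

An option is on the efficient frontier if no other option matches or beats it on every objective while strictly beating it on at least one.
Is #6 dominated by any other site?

No

#1: worse on highway distance (16 vs 2).
#2: worse on highway distance (9 vs 2).
#3: worse on highway distance (36 vs 2).
#4: worse on highway distance (36 vs 2).
#5: worse on highway distance (20 vs 2).
#7: worse on highway distance (34 vs 2).
#8: worse on highway distance (25 vs 2).
#9: worse on highway distance (37 vs 2).
No option is at least as good as #6 on every objective and strictly better on one.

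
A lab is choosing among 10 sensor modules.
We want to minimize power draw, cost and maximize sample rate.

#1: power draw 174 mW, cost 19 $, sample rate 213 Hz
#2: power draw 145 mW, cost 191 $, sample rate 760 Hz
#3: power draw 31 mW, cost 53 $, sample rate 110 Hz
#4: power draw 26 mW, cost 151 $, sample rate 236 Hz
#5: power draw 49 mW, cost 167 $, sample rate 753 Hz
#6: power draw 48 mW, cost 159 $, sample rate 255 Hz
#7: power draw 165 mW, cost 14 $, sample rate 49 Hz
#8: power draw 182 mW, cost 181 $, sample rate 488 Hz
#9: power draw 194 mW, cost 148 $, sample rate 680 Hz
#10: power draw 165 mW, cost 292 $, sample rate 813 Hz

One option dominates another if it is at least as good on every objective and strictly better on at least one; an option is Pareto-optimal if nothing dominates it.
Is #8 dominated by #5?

Yes

#5 vs #8: power draw 49≤182, cost 167≤181, sample rate 753≥488 — #5 is at least as good on every objective with at least one strict improvement.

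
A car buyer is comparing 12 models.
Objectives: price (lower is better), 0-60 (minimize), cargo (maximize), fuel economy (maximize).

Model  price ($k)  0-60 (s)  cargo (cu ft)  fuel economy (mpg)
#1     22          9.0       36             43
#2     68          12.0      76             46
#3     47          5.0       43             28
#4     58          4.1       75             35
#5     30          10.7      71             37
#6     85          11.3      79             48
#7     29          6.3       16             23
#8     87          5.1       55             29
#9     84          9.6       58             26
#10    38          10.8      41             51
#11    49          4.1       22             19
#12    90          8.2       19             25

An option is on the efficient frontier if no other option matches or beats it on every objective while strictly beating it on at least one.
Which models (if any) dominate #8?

#4: price 58≤87, 0-60 4.1≤5.1, cargo 75≥55, fuel economy 35≥29 — dominates #8.
Others (#1, #2, #3, #5, #6, #7, #9, #10, #11, #12) are each worse than #8 on at least one objective.

#4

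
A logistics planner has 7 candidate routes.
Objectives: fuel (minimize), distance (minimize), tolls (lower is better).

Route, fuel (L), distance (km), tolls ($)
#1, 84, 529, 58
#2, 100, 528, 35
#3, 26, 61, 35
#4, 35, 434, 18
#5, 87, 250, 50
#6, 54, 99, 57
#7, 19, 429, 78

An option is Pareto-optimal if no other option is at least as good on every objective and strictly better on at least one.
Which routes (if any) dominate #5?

#3: fuel 26≤87, distance 61≤250, tolls 35≤50 — dominates #5.
Others (#1, #2, #4, #6, #7) are each worse than #5 on at least one objective.

#3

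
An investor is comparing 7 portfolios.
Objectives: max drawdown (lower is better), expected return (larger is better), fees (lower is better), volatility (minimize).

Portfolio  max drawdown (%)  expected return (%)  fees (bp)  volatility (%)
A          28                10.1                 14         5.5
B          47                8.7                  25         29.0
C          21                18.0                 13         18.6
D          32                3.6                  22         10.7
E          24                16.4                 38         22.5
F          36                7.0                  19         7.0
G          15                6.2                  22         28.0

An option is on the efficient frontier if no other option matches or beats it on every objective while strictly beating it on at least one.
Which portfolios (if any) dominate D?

A

A: max drawdown 28≤32, expected return 10.1≥3.6, fees 14≤22, volatility 5.5≤10.7 — dominates D.
Others (B, C, E, F, G) are each worse than D on at least one objective.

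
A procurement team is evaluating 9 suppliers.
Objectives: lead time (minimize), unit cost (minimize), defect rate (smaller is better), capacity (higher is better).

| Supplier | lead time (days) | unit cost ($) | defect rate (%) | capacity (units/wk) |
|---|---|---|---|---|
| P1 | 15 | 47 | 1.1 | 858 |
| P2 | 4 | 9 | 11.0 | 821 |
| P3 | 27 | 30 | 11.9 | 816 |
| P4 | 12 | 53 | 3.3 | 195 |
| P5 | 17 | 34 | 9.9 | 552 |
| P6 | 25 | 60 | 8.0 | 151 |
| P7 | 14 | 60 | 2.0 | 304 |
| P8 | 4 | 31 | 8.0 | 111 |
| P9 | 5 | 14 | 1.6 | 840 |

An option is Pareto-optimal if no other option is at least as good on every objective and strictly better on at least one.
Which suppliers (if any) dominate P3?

P2: lead time 4≤27, unit cost 9≤30, defect rate 11.0≤11.9, capacity 821≥816 — dominates P3.
P9: lead time 5≤27, unit cost 14≤30, defect rate 1.6≤11.9, capacity 840≥816 — dominates P3.
Others (P1, P4, P5, P6, P7, P8) are each worse than P3 on at least one objective.

P2, P9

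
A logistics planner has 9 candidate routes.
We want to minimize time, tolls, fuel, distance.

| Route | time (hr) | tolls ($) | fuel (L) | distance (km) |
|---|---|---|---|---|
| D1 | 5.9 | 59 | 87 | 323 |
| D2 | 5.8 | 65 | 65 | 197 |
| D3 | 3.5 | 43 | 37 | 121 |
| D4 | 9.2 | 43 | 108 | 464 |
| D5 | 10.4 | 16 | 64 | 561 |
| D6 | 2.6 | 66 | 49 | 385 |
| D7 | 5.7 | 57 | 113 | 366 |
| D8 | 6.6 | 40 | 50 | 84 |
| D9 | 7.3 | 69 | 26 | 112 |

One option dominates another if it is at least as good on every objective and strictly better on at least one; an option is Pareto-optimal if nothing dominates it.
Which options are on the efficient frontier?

D1: dominated by D3 (time 3.5≤5.9, tolls 43≤59, fuel 37≤87, distance 121≤323).
D2: dominated by D3 (time 3.5≤5.8, tolls 43≤65, fuel 37≤65, distance 121≤197).
D3: not dominated.
D4: dominated by D3 (time 3.5≤9.2, tolls 43≤43, fuel 37≤108, distance 121≤464).
D5: not dominated (best tolls).
D6: not dominated (best time).
D7: dominated by D3 (time 3.5≤5.7, tolls 43≤57, fuel 37≤113, distance 121≤366).
D8: not dominated (best distance).
D9: not dominated (best fuel).

D3, D5, D6, D8, D9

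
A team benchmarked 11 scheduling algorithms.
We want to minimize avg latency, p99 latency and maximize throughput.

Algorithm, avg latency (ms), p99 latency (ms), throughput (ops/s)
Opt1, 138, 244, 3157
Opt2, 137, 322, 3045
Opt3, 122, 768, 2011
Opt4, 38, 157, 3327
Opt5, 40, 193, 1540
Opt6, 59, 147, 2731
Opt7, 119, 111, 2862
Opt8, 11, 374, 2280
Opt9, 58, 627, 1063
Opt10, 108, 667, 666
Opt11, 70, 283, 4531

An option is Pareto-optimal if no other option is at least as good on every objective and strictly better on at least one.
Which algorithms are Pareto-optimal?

Opt4, Opt6, Opt7, Opt8, Opt11

Opt1: dominated by Opt4 (avg latency 38≤138, p99 latency 157≤244, throughput 3327≥3157).
Opt2: dominated by Opt4 (avg latency 38≤137, p99 latency 157≤322, throughput 3327≥3045).
Opt3: dominated by Opt4 (avg latency 38≤122, p99 latency 157≤768, throughput 3327≥2011).
Opt4: not dominated.
Opt5: dominated by Opt4 (avg latency 38≤40, p99 latency 157≤193, throughput 3327≥1540).
Opt6: not dominated.
Opt7: not dominated (best p99 latency).
Opt8: not dominated (best avg latency).
Opt9: dominated by Opt4 (avg latency 38≤58, p99 latency 157≤627, throughput 3327≥1063).
Opt10: dominated by Opt4 (avg latency 38≤108, p99 latency 157≤667, throughput 3327≥666).
Opt11: not dominated (best throughput).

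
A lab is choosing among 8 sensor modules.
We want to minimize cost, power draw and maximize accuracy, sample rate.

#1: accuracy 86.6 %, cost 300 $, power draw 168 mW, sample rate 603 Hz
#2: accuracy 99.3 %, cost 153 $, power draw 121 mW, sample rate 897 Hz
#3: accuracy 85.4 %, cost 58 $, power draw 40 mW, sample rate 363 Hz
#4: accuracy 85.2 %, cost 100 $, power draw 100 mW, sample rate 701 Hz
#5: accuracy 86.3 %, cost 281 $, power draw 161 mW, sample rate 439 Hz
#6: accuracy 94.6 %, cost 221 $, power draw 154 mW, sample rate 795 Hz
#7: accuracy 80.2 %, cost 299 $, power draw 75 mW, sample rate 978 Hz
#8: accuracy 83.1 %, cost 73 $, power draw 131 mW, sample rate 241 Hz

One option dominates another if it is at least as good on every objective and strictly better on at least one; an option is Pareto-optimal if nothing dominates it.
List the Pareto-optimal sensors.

#2, #3, #4, #7

#1: dominated by #2 (accuracy 99.3≥86.6, cost 153≤300, power draw 121≤168, sample rate 897≥603).
#2: not dominated (best accuracy).
#3: not dominated (best cost).
#4: not dominated.
#5: dominated by #2 (accuracy 99.3≥86.3, cost 153≤281, power draw 121≤161, sample rate 897≥439).
#6: dominated by #2 (accuracy 99.3≥94.6, cost 153≤221, power draw 121≤154, sample rate 897≥795).
#7: not dominated (best sample rate).
#8: dominated by #3 (accuracy 85.4≥83.1, cost 58≤73, power draw 40≤131, sample rate 363≥241).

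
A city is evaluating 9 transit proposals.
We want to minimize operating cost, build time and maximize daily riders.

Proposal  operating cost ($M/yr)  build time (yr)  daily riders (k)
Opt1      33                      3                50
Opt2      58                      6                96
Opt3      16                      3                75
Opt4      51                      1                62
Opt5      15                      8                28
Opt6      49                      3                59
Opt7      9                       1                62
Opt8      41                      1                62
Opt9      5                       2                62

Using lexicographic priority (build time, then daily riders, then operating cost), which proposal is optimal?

Opt7

First minimize build time: best is 1, kept {Opt4, Opt7, Opt8}.
Then maximize daily riders: best is 62, kept {Opt4, Opt7, Opt8}.
Then minimize operating cost: best is 9, kept {Opt7}.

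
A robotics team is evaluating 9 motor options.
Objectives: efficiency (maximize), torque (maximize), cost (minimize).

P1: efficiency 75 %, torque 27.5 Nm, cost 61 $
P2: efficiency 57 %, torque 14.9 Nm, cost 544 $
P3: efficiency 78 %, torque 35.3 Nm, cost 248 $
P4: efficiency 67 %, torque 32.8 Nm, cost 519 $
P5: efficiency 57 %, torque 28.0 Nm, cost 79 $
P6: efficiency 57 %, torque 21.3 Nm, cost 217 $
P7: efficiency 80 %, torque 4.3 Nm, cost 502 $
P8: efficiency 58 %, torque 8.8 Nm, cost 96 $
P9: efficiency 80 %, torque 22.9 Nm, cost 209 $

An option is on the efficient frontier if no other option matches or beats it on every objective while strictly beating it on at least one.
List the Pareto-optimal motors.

P1: not dominated (best cost).
P2: dominated by P1 (efficiency 75≥57, torque 27.5≥14.9, cost 61≤544).
P3: not dominated (best torque).
P4: dominated by P3 (efficiency 78≥67, torque 35.3≥32.8, cost 248≤519).
P5: not dominated.
P6: dominated by P1 (efficiency 75≥57, torque 27.5≥21.3, cost 61≤217).
P7: dominated by P9 (efficiency 80≥80, torque 22.9≥4.3, cost 209≤502).
P8: dominated by P1 (efficiency 75≥58, torque 27.5≥8.8, cost 61≤96).
P9: not dominated.

P1, P3, P5, P9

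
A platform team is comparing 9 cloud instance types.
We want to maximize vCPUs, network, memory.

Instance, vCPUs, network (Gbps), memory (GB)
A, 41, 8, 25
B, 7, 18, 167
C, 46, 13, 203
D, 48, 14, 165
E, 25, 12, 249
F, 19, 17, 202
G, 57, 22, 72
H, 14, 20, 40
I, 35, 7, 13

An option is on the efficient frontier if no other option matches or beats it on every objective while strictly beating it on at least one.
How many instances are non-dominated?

A: dominated by C (vCPUs 46≥41, network 13≥8, memory 203≥25).
B: not dominated.
C: not dominated.
D: not dominated.
E: not dominated (best memory).
F: not dominated.
G: not dominated (best vCPUs).
H: dominated by G (vCPUs 57≥14, network 22≥20, memory 72≥40).
I: dominated by A (vCPUs 41≥35, network 8≥7, memory 25≥13).
Pareto-optimal: B, C, D, E, F, G → 6.

6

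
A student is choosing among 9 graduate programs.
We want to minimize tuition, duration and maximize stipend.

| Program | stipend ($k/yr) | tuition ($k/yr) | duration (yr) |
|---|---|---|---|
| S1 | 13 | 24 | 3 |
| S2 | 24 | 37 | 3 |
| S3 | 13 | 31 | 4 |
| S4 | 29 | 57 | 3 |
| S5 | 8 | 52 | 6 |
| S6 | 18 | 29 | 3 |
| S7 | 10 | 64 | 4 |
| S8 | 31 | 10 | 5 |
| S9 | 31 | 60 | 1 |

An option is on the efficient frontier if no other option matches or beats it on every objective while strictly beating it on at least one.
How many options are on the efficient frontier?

6

S1: not dominated.
S2: not dominated.
S3: dominated by S1 (stipend 13≥13, tuition 24≤31, duration 3≤4).
S4: not dominated.
S5: dominated by S1 (stipend 13≥8, tuition 24≤52, duration 3≤6).
S6: not dominated.
S7: dominated by S1 (stipend 13≥10, tuition 24≤64, duration 3≤4).
S8: not dominated (best tuition).
S9: not dominated (best duration).
Pareto-optimal: S1, S2, S4, S6, S8, S9 → 6.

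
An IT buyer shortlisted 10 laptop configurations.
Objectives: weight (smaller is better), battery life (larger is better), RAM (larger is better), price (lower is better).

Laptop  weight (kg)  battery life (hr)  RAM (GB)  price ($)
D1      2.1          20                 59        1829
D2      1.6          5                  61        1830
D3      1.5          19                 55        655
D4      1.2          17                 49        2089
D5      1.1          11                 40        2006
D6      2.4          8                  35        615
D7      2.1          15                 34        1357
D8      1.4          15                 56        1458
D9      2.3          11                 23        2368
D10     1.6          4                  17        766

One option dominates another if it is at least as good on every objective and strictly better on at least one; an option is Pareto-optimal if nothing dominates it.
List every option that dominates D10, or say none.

D3

D3: weight 1.5≤1.6, battery life 19≥4, RAM 55≥17, price 655≤766 — dominates D10.
Others (D1, D2, D4, D5, D6, D7, D8, D9) are each worse than D10 on at least one objective.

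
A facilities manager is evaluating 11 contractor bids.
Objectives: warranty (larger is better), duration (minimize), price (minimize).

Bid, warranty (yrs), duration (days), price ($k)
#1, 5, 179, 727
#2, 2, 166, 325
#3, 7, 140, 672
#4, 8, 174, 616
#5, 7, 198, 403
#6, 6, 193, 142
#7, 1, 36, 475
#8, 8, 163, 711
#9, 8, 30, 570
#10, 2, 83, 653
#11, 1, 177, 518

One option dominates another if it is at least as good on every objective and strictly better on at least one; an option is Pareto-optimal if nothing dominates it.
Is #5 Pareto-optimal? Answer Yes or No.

Yes

#1: worse on warranty (5 vs 7).
#2: worse on warranty (2 vs 7).
#3: worse on price (672 vs 403).
#4: worse on price (616 vs 403).
#6: worse on warranty (6 vs 7).
#7: worse on warranty (1 vs 7).
#8: worse on price (711 vs 403).
#9: worse on price (570 vs 403).
#10: worse on warranty (2 vs 7).
#11: worse on warranty (1 vs 7).
No option is at least as good as #5 on every objective and strictly better on one.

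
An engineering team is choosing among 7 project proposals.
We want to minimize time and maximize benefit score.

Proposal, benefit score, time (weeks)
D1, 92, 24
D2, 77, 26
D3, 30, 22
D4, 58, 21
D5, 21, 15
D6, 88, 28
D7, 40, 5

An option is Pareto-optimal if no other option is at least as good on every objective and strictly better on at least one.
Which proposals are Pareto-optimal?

D1, D4, D7

D1: not dominated (best benefit score).
D2: dominated by D1 (benefit score 92≥77, time 24≤26).
D3: dominated by D4 (benefit score 58≥30, time 21≤22).
D4: not dominated.
D5: dominated by D7 (benefit score 40≥21, time 5≤15).
D6: dominated by D1 (benefit score 92≥88, time 24≤28).
D7: not dominated (best time).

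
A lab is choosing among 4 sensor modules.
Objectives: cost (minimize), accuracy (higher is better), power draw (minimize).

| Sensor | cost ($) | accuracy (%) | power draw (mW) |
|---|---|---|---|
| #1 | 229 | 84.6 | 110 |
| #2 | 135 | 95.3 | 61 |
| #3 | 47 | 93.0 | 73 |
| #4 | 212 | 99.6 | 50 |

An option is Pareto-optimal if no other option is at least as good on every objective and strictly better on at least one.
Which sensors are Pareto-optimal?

#1: dominated by #2 (cost 135≤229, accuracy 95.3≥84.6, power draw 61≤110).
#2: not dominated.
#3: not dominated (best cost).
#4: not dominated (best accuracy).

#2, #3, #4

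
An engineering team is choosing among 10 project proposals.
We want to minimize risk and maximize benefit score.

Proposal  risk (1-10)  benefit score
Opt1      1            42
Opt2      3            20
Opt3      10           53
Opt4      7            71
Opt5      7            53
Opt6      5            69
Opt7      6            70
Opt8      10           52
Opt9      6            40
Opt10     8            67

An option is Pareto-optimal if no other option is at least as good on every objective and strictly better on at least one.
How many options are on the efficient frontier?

Opt1: not dominated (best risk).
Opt2: dominated by Opt1 (risk 1≤3, benefit score 42≥20).
Opt3: dominated by Opt4 (risk 7≤10, benefit score 71≥53).
Opt4: not dominated (best benefit score).
Opt5: dominated by Opt4 (risk 7≤7, benefit score 71≥53).
Opt6: not dominated.
Opt7: not dominated.
Opt8: dominated by Opt3 (risk 10≤10, benefit score 53≥52).
Opt9: dominated by Opt1 (risk 1≤6, benefit score 42≥40).
Opt10: dominated by Opt4 (risk 7≤8, benefit score 71≥67).
Pareto-optimal: Opt1, Opt4, Opt6, Opt7 → 4.

4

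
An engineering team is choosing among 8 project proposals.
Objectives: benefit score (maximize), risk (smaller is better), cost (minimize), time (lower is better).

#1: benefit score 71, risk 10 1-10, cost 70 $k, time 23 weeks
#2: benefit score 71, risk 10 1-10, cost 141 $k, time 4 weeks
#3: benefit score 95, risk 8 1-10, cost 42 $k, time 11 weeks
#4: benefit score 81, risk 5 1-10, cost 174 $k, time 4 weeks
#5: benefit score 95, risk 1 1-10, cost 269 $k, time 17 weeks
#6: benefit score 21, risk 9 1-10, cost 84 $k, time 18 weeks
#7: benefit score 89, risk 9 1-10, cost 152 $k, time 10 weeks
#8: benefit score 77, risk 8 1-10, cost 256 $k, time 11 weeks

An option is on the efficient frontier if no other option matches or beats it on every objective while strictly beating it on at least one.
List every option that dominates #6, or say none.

#3

#3: benefit score 95≥21, risk 8≤9, cost 42≤84, time 11≤18 — dominates #6.
Others (#1, #2, #4, #5, #7, #8) are each worse than #6 on at least one objective.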